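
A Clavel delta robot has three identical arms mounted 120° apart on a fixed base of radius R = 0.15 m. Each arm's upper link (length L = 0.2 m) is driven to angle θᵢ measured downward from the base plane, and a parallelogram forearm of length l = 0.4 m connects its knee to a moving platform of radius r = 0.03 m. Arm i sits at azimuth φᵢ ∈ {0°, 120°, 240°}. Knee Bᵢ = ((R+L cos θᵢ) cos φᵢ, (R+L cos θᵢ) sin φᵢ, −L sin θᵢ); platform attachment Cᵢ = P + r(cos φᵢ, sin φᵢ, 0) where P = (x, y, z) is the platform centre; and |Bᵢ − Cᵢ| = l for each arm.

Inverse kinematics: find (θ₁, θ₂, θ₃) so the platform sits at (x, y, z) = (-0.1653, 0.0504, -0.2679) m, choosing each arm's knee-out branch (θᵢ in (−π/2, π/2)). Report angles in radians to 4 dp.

θ₁ = 1.0470, θ₂ = -0.3490, θ₃ = 0.1743

arm 1 (φ=0.0°): x'=-0.1653, y'=0.0504
  e−x'=0.2853;  (l²−L²−(e−x')²−y'²−z²)/2L = -0.0893
  θ1 = atan2(B,A) + arccos(C/0.3914) = 1.0470
rotate P by −φ2: (0.1263, 0.1180, -0.2679)
  A=-0.0063, B=-0.2679, C=(l²−L²−A²−y'²−z²)/(2L)=0.0857
  √(A²+B²)=0.2680;  θ2 = -1.5943+1.2453 ≈ -0.3490
rotate P by −φ3: (0.0390, -0.1684, -0.2679)
  e−x'=0.0810;  (l²−L²−(e−x')²−y'²−z²)/2L = 0.0333
  γ=atan2(-0.2679,0.0810)=-1.2772;  ψ=arccos(0.1190)=1.4515;  θ3=γ+ψ≈0.1743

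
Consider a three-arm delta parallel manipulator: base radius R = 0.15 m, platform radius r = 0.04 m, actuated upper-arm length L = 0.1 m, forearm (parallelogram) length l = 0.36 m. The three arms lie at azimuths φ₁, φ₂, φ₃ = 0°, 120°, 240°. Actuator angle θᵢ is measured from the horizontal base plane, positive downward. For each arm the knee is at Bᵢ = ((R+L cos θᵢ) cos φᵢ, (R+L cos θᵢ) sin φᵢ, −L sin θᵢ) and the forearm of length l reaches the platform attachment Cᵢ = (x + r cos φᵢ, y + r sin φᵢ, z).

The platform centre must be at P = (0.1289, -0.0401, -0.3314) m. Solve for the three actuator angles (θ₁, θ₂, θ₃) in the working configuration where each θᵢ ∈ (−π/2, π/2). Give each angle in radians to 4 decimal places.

θ₁ = -0.1749, θ₂ = 1.1341, θ₃ = 0.7851

arm 1 (φ=0.0°): x'=0.1289, y'=-0.0401
  A=-0.0189, B=-0.3314, C=(l²−L²−A²−y'²−z²)/(2L)=0.0390
  √(A²+B²)=0.3319;  θ1 = -1.6278+1.4529 ≈ -0.1749
φ2=120.0° → target in arm frame (-0.0992, -0.0916)
  A=0.2092, B=-0.3314, C=(l²−L²−A²−y'²−z²)/(2L)=-0.2118
  θ2 = atan2(B,A) + arccos(C/0.3919) = 1.1341
arm 3 (φ=240.0°): x'=-0.0297, y'=0.1317
  e−x'=0.1397;  (l²−L²−(e−x')²−y'²−z²)/2L = -0.1354
  √(A²+B²)=0.3597;  θ3 = -1.1718+1.9569 ≈ 0.7851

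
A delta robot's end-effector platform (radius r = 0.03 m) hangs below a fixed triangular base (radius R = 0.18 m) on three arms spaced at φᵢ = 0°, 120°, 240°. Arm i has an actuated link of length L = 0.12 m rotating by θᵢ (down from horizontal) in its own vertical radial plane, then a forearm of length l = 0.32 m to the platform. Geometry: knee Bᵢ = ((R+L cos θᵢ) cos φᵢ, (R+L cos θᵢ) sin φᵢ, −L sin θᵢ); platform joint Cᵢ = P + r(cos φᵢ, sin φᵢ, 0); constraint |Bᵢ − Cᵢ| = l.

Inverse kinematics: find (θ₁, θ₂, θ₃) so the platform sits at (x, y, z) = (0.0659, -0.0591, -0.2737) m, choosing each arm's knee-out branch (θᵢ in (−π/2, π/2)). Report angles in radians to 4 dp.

arm 1 (φ=0.0°): x'=0.0659, y'=-0.0591
  A cos θ + B sin θ = C:  0.0841·cos θ + -0.2737·sin θ = 0.0105
  γ=atan2(-0.2737,0.0841)=-1.2727;  ψ=arccos(0.0367)=1.5341;  θ1=γ+ψ≈0.2614
rotate P by −φ2: (-0.0841, -0.0275, -0.2737)
  A=0.2341, B=-0.2737, C=(l²−L²−A²−y'²−z²)/(2L)=-0.1770
  √(A²+B²)=0.3602;  θ2 = -0.8632+2.0846 ≈ 1.2215
arm 3 (φ=240.0°): x'=0.0182, y'=0.0866
  e−x'=0.1318;  (l²−L²−(e−x')²−y'²−z²)/2L = -0.0491
  √(A²+B²)=0.3038;  θ3 = -1.1221+1.7331 ≈ 0.6109

θ₁ = 0.2614, θ₂ = 1.2215, θ₃ = 0.6109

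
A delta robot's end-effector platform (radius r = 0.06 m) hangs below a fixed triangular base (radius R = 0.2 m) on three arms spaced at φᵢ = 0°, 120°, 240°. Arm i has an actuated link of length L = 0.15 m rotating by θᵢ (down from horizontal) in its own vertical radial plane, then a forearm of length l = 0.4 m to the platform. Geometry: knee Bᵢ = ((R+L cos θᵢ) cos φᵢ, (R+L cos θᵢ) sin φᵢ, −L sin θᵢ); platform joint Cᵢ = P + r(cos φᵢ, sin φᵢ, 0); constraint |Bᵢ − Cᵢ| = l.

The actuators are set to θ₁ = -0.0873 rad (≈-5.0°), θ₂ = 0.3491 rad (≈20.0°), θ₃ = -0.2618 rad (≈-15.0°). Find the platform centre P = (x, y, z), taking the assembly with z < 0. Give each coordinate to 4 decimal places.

(0.0146, -0.0514, -0.2729)

φ1=0.0°: virtual centre (0.2894, 0.0000, 0.0131), radius l
arm 2 at φ=120.0°: (R−r)+L cos θ2 = 0.2810;  O2 = (-0.1405, 0.2433, -0.0513)
arm 3 at φ=240.0°: (R−r)+L cos θ3 = 0.2849;  O3 = (-0.1424, -0.2467, 0.0388)
eliminate P² terms by subtracting sphere 1 from 2 and 3
linear system: -0.8598x+0.4866y = -0.0024−-0.1288z; -0.8637x+-0.4934y = -0.0013−0.0515z
det = 0.8446;  x = 0.0021+-0.0456z,  y = -0.0011+0.1841z
quadratic in z: (1.0360)z²+(-0.0004)z+(-0.0773)=0, √Δ=0.5659 → z ∈ {-0.2729, 0.2733}; z = -0.2729 (taking z<0)
x = 0.0146, y = -0.0514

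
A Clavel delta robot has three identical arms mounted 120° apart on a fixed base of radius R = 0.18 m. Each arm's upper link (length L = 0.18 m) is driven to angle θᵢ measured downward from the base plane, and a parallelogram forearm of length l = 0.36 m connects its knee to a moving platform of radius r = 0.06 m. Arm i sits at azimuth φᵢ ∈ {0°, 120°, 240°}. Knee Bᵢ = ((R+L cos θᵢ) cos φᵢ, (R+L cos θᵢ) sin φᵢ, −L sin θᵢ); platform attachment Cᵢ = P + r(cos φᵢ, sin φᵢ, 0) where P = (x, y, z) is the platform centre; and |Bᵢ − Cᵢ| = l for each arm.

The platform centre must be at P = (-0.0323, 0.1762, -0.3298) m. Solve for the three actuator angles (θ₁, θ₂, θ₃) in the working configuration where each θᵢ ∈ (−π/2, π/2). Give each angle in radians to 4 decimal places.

rotate P by −φ1: (-0.0323, 0.1762, -0.3298)
  A=0.1523, B=-0.3298, C=(l²−L²−A²−y'²−z²)/(2L)=-0.1828
  θ1 = atan2(B,A) + arccos(C/0.3633) = 0.9599
arm 2 (φ=120.0°): x'=0.1687, y'=-0.0601
  A cos θ + B sin θ = C:  -0.0487·cos θ + -0.3298·sin θ = -0.0488
  γ=atan2(-0.3298,-0.0487)=-1.7175;  ψ=arccos(-0.1463)=1.7176;  θ2=γ+ψ≈0.0001
arm 3 (φ=240.0°): x'=-0.1364, y'=-0.1161
  e−x'=0.2564;  (l²−L²−(e−x')²−y'²−z²)/2L = -0.2522
  γ=atan2(-0.3298,0.2564)=-0.9099;  ψ=arccos(-0.6038)=2.2190;  θ3=γ+ψ≈1.3091

θ₁ = 0.9599, θ₂ = 0.0001, θ₃ = 1.3091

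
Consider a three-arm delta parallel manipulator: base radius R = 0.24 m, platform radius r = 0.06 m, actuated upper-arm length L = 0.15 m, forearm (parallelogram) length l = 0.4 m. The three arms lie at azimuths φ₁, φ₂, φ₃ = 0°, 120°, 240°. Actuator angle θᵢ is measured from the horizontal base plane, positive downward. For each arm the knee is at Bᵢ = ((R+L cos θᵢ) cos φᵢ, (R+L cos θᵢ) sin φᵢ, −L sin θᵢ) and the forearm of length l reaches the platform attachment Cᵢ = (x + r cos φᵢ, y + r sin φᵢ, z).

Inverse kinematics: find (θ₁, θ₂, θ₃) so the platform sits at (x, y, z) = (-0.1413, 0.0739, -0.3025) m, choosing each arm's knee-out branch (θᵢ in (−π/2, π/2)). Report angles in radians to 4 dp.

θ₁ = 1.3089, θ₂ = -0.2619, θ₃ = 0.6107

arm 1 (φ=0.0°): x'=-0.1413, y'=0.0739
  e−x'=0.3213;  (l²−L²−(e−x')²−y'²−z²)/2L = -0.2090
  θ1 = atan2(B,A) + arccos(C/0.4413) = 1.3089
φ2=120.0° → target in arm frame (0.1346, 0.0854)
  A cos θ + B sin θ = C:  0.0454·cos θ + -0.3025·sin θ = 0.1221
  √(A²+B²)=0.3059;  θ2 = -1.4220+1.1601 ≈ -0.2619
rotate P by −φ3: (0.0067, -0.1593, -0.3025)
  e−x'=0.1733;  (l²−L²−(e−x')²−y'²−z²)/2L = -0.0315
  √(A²+B²)=0.3486;  θ3 = -1.0504+1.6612 ≈ 0.6107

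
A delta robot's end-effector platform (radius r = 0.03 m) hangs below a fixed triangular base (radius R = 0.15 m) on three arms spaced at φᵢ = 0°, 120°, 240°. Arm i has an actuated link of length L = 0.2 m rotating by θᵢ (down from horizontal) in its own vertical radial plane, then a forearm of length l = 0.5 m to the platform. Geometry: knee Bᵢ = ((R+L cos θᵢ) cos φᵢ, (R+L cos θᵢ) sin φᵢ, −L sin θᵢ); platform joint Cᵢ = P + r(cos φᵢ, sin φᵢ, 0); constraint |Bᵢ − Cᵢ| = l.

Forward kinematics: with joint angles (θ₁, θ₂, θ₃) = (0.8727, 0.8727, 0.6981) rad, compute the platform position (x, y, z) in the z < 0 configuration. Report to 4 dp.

(-0.0215, -0.0372, -0.5724)

arm 1 at φ=0.0°: (R−r)+L cos θ1 = 0.2486;  S1 = (0.2486, 0.0000, -0.1532)
arm 2 at φ=120.0°: (R−r)+L cos θ2 = 0.2486;  S2 = (-0.1243, 0.2153, -0.1532)
S3 = (0.2732·cos240.0°, 0.2732·sin240.0°, -0.1286) = (-0.1366, -0.2366, -0.1286)
eliminate P² terms by subtracting sphere 1 from 2 and 3
linear system: -0.7457x+0.4305y = 0.0000−0.0000z; -0.7703x+-0.4732y = 0.0059−0.0493z
Cramer: x(z) = -0.0037+0.0310z;  y(z) = -0.0064+0.0537z
into |P−S₁|² = l²: 1.0038z² + 0.2901z + -0.1628 = 0;  Δ = 0.7380;  z = -0.5724 or 0.2834 → z<0 root = -0.5724
x = -0.0215, y = -0.0372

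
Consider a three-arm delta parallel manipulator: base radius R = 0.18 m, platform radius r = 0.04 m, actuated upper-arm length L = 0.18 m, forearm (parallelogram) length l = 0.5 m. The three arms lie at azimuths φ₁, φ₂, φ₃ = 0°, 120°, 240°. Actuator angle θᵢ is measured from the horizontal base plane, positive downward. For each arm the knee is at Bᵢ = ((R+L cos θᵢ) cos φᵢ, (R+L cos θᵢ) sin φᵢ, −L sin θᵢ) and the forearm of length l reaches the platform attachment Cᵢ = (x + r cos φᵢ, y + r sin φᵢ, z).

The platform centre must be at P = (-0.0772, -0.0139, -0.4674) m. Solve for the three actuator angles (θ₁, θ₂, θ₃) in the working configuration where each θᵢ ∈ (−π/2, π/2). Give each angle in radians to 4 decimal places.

φ1=0.0° → target in arm frame (-0.0772, -0.0139)
  e−x'=0.2172;  (l²−L²−(e−x')²−y'²−z²)/2L = -0.1340
  √(A²+B²)=0.5154;  θ1 = -1.1358+1.8338 ≈ 0.6980
arm 2 (φ=120.0°): x'=0.0266, y'=0.0738
  A cos θ + B sin θ = C:  0.1134·cos θ + -0.4674·sin θ = -0.0533
  γ=atan2(-0.4674,0.1134)=-1.3327;  ψ=arccos(-0.1108)=1.6818;  θ2=γ+ψ≈0.3491
φ3=240.0° → target in arm frame (0.0506, -0.0599)
  e−x'=0.0894;  (l²−L²−(e−x')²−y'²−z²)/2L = -0.0345
  γ=atan2(-0.4674,0.0894)=-1.3819;  ψ=arccos(-0.0726)=1.6435;  θ3=γ+ψ≈0.2616

θ₁ = 0.6980, θ₂ = 0.3491, θ₃ = 0.2616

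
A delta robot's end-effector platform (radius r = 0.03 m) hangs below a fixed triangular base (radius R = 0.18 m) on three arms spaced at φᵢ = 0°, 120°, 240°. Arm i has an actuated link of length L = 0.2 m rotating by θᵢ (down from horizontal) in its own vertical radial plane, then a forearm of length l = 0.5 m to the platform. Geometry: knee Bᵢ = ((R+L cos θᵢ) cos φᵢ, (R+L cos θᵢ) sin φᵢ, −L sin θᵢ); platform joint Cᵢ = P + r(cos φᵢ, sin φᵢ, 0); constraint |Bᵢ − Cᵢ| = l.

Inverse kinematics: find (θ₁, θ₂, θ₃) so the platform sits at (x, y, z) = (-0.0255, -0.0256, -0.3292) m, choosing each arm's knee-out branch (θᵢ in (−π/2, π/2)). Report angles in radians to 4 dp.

arm 1 (φ=0.0°): x'=-0.0255, y'=-0.0256
  e−x'=0.1755;  (l²−L²−(e−x')²−y'²−z²)/2L = 0.1754
  θ1 = atan2(B,A) + arccos(C/0.3731) = 0.0002
rotate P by −φ2: (-0.0094, 0.0349, -0.3292)
  e−x'=0.1594;  (l²−L²−(e−x')²−y'²−z²)/2L = 0.1875
  γ=atan2(-0.3292,0.1594)=-1.1198;  ψ=arccos(0.5126)=1.0326;  θ2=γ+ψ≈-0.0872
φ3=240.0° → target in arm frame (0.0349, -0.0093)
  A cos θ + B sin θ = C:  0.1151·cos θ + -0.3292·sin θ = 0.2207
  γ=atan2(-0.3292,0.1151)=-1.2345;  ψ=arccos(0.6330)=0.8854;  θ3=γ+ψ≈-0.3491

θ₁ = 0.0002, θ₂ = -0.0872, θ₃ = -0.3491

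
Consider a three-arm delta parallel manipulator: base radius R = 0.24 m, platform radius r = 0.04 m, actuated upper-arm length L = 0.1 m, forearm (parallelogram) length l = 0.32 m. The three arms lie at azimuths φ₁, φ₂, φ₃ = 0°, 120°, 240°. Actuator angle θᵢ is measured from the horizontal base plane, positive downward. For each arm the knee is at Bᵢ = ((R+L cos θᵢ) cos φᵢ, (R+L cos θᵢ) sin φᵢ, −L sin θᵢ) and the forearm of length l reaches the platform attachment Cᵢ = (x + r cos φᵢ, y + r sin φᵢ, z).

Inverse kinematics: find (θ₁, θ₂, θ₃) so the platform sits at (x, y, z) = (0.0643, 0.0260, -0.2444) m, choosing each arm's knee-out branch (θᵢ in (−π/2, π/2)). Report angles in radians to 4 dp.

arm 1 (φ=0.0°): x'=0.0643, y'=0.0260
  e−x'=0.1357;  (l²−L²−(e−x')²−y'²−z²)/2L = 0.0679
  γ=atan2(-0.2444,0.1357)=-1.0639;  ψ=arccos(0.2429)=1.3255;  θ1=γ+ψ≈0.2615
arm 2 (φ=120.0°): x'=-0.0096, y'=-0.0687
  e−x'=0.2096;  (l²−L²−(e−x')²−y'²−z²)/2L = -0.0800
  γ=atan2(-0.2444,0.2096)=-0.8618;  ψ=arccos(-0.2484)=1.8218;  θ2=γ+ψ≈0.9600
rotate P by −φ3: (-0.0547, 0.0427, -0.2444)
  A=0.2547, B=-0.2444, C=(l²−L²−A²−y'²−z²)/(2L)=-0.1700
  θ3 = atan2(B,A) + arccos(C/0.3530) = 1.3086

θ₁ = 0.2615, θ₂ = 0.9600, θ₃ = 1.3086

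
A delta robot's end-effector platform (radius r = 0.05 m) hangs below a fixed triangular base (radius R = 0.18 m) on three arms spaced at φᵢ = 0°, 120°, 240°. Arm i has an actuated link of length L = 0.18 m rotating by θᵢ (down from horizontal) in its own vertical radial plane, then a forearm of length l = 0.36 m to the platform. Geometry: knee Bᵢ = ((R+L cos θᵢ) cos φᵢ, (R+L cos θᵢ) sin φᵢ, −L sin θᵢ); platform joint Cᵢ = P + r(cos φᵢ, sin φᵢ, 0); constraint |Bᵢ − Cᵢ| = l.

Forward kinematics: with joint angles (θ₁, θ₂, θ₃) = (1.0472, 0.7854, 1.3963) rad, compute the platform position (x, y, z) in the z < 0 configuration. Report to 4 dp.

(0.0117, 0.0958, -0.4335)

φ1=0.0°: virtual centre (0.2200, 0.0000, -0.1559), radius l
S2 = (0.2573·cos120.0°, 0.2573·sin120.0°, -0.1273) = (-0.1286, 0.2228, -0.1273)
φ3=240.0°: virtual centre (-0.0806, -0.1396, -0.1773), radius l
|S₂|²−|S₁|² = 0.0097;  |S₃|²−|S₁|² = -0.0153
plane₁₂: -0.6973x+0.4456y+0.0572z = 0.0097
Cramer: x(z) = 0.0089-0.0067z;  y(z) = 0.0356-0.1388z
quadratic in z: (1.0193)z²+(0.3047)z+(-0.0595)=0, √Δ=0.5790 → z ∈ {-0.4335, 0.1346}; z = -0.4335 (taking z<0)
x = 0.0117, y = 0.0958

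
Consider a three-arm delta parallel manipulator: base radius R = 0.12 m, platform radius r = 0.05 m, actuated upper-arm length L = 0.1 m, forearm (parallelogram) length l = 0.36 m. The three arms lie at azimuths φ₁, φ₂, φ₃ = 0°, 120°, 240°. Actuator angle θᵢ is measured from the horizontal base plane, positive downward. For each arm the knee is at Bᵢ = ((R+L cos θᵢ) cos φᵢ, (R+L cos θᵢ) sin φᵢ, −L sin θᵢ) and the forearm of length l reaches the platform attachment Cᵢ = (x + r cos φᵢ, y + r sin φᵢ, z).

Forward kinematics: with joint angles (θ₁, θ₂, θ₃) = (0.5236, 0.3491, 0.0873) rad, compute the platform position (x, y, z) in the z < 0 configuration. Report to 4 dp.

centre 1 = (0.1566·cos0.0°, 0.1566·sin0.0°, -0.0500) = (0.1566, 0.0000, -0.0500)
arm 2 at φ=120.0°: (R−r)+L cos θ2 = 0.1640;  centre 2 = (-0.0820, 0.1420, -0.0342)
centre 3 = (0.1696·cos240.0°, 0.1696·sin240.0°, -0.0087) = (-0.0848, -0.1469, -0.0087)
|centre ₂|²−|centre ₁|² = 0.0010;  |centre ₃|²−|centre ₁|² = 0.0018
plane₁₂: -0.4772x+0.2840y+0.0316z = 0.0010
det = 0.2773;  x = -0.0030+0.1180z,  y = -0.0013+0.0871z
into |P−centre ₁|² = l²: 1.0215z² + 0.0621z + -0.1016 = 0;  Δ = 0.4192;  z = -0.3473 or 0.2865 → z<0 root = -0.3473
x = -0.0439, y = -0.0316

(-0.0439, -0.0316, -0.3473)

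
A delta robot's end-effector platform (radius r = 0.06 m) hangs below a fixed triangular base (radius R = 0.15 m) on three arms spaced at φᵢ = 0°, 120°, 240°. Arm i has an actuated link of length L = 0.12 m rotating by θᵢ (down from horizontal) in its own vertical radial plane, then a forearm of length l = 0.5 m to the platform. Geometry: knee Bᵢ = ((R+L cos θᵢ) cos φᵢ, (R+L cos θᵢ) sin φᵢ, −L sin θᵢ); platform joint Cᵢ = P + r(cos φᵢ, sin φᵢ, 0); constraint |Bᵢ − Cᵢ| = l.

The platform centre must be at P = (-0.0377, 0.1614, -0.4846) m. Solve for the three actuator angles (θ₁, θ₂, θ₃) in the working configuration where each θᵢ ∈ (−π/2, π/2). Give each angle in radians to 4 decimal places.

θ₁ = 0.6108, θ₂ = -0.0874, θ₃ = 0.8728

rotate P by −φ1: (-0.0377, 0.1614, -0.4846)
  A cos θ + B sin θ = C:  0.1277·cos θ + -0.4846·sin θ = -0.1733
  √(A²+B²)=0.5011;  θ1 = -1.3131+1.9239 ≈ 0.6108
φ2=120.0° → target in arm frame (0.1586, -0.0481)
  A=-0.0686, B=-0.4846, C=(l²−L²−A²−y'²−z²)/(2L)=-0.0261
  √(A²+B²)=0.4894;  θ2 = -1.7115+1.6241 ≈ -0.0874
rotate P by −φ3: (-0.1209, -0.1133, -0.4846)
  e−x'=0.2109;  (l²−L²−(e−x')²−y'²−z²)/2L = -0.2357
  √(A²+B²)=0.5285;  θ3 = -1.1603+2.0331 ≈ 0.8728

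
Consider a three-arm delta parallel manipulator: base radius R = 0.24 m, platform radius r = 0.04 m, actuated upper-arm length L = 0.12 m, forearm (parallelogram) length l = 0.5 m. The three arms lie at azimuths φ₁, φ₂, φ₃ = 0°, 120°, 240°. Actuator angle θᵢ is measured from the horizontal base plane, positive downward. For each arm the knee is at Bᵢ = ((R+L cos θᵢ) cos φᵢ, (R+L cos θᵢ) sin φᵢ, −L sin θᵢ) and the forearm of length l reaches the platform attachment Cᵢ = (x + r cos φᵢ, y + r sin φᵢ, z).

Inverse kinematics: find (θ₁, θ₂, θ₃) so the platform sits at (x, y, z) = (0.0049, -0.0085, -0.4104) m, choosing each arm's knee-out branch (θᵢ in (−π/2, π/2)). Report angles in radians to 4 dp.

θ₁ = 0.1743, θ₂ = 0.2618, θ₃ = 0.1742

rotate P by −φ1: (0.0049, -0.0085, -0.4104)
  e−x'=0.1951;  (l²−L²−(e−x')²−y'²−z²)/2L = 0.1210
  γ=atan2(-0.4104,0.1951)=-1.1270;  ψ=arccos(0.2662)=1.3013;  θ1=γ+ψ≈0.1743
rotate P by −φ2: (-0.0098, 0.0000, -0.4104)
  A=0.2098, B=-0.4104, C=(l²−L²−A²−y'²−z²)/(2L)=0.0965
  γ=atan2(-0.4104,0.2098)=-1.0982;  ψ=arccos(0.2093)=1.3600;  θ2=γ+ψ≈0.2618
φ3=240.0° → target in arm frame (0.0049, 0.0085)
  A=0.1951, B=-0.4104, C=(l²−L²−A²−y'²−z²)/(2L)=0.1210
  γ=atan2(-0.4104,0.1951)=-1.1271;  ψ=arccos(0.2663)=1.3013;  θ3=γ+ψ≈0.1742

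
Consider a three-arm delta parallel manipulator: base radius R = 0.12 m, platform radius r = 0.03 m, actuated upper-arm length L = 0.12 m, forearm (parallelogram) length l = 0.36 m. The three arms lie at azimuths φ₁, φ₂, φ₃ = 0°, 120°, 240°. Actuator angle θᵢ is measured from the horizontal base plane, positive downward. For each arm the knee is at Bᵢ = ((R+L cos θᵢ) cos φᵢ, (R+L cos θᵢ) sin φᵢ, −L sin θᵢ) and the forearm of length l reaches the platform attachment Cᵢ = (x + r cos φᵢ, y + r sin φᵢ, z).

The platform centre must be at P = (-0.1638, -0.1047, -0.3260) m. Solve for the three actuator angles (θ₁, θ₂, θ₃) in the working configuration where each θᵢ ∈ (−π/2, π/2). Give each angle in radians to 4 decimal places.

rotate P by −φ1: (-0.1638, -0.1047, -0.3260)
  A cos θ + B sin θ = C:  0.2538·cos θ + -0.3260·sin θ = -0.2769
  √(A²+B²)=0.4131;  θ1 = -0.9093+2.3053 ≈ 1.3960
φ2=120.0° → target in arm frame (-0.0088, 0.1942)
  A=0.0988, B=-0.3260, C=(l²−L²−A²−y'²−z²)/(2L)=-0.1606
  √(A²+B²)=0.3406;  θ2 = -1.2766+2.0618 ≈ 0.7852
arm 3 (φ=240.0°): x'=0.1726, y'=-0.0895
  e−x'=-0.0826;  (l²−L²−(e−x')²−y'²−z²)/2L = -0.0246
  θ3 = atan2(B,A) + arccos(C/0.3363) = -0.1748

θ₁ = 1.3960, θ₂ = 0.7852, θ₃ = -0.1748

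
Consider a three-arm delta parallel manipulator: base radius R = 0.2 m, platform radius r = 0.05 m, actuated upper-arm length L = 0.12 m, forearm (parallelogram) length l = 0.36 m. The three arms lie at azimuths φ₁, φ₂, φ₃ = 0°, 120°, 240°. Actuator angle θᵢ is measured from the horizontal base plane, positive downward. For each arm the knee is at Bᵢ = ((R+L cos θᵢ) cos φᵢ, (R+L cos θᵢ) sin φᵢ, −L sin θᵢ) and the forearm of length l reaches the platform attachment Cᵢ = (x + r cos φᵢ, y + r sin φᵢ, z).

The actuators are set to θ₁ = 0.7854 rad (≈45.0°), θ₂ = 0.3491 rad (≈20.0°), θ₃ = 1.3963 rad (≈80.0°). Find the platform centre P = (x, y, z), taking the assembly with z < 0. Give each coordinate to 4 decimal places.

(0.0153, 0.1101, -0.3481)

arm 1 at φ=0.0°: ρ1 = 0.2349;  O1 = (0.2349, 0.0000, -0.0849)
O2 = (0.2628·cos120.0°, 0.2628·sin120.0°, -0.0410) = (-0.1314, 0.2276, -0.0410)
O3 = (0.1708·cos240.0°, 0.1708·sin240.0°, -0.1182) = (-0.0854, -0.1479, -0.1182)
eliminate P² terms by subtracting sphere 1 from 2 and 3
[-0.7325 0.4551 0.0876]·P = 0.0084;  [-0.6405 -0.2959 -0.0666]·P = -0.0192
Cramer: x(z) = 0.0123-0.0087z;  y(z) = 0.0382-0.2065z
sphere 1 gives Az²+Bz+C=0 with A=1.0427, B=0.1578, C=-0.0714;  B²−4AC=0.3228;  roots -0.3481, 0.1968;  negative root z = -0.3481
x = 0.0153, y = 0.1101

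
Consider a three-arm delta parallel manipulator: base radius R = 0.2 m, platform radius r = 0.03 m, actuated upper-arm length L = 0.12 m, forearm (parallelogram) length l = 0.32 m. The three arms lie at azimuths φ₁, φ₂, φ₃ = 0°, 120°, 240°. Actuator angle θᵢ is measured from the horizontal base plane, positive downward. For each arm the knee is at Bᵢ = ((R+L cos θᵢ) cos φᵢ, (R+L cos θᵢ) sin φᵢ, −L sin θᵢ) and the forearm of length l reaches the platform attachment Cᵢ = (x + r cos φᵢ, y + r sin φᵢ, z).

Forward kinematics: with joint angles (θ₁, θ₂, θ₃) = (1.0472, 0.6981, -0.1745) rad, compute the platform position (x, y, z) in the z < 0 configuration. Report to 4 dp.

arm 1 at φ=0.0°: (R−r)+L cos θ1 = 0.2300;  centre 1 = (0.2300, 0.0000, -0.1039)
arm 2 at φ=120.0°: (R−r)+L cos θ2 = 0.2619;  centre 2 = (-0.1310, 0.2268, -0.0771)
φ3=240.0°: virtual centre (-0.1441, -0.2496, 0.0208), radius l
|centre ₂|²−|centre ₁|² = 0.0109;  |centre ₃|²−|centre ₁|² = 0.0198
[-0.7219 0.4537 0.0536]·P = 0.0109;  [-0.7482 -0.4991 0.2495]·P = 0.0198
Cramer: x(z) = -0.0206+0.2000z;  y(z) = -0.0088+0.2001z
sphere 1 gives Az²+Bz+C=0 with A=1.0800, B=0.1041, C=-0.0287;  B²−4AC=0.1350;  roots -0.2183, 0.1219;  negative root z = -0.2183
x = -0.0642, y = -0.0525

(-0.0642, -0.0525, -0.2183)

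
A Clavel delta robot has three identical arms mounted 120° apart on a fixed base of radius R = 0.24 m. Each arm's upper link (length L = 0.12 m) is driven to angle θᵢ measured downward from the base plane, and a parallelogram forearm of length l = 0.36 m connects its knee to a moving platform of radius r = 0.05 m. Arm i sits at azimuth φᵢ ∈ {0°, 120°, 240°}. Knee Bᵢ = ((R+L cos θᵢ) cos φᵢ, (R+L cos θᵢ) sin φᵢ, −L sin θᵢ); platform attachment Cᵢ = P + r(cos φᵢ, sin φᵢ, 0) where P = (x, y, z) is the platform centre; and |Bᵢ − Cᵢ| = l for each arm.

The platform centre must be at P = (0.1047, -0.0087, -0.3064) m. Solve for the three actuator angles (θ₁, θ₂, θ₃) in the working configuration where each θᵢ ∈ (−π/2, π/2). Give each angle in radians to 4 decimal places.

rotate P by −φ1: (0.1047, -0.0087, -0.3064)
  A=0.0853, B=-0.3064, C=(l²−L²−A²−y'²−z²)/(2L)=0.0582
  γ=atan2(-0.3064,0.0853)=-1.2993;  ψ=arccos(0.1830)=1.3868;  θ1=γ+ψ≈0.0875
arm 2 (φ=120.0°): x'=-0.0599, y'=-0.0863
  A=0.2499, B=-0.3064, C=(l²−L²−A²−y'²−z²)/(2L)=-0.2024
  γ=atan2(-0.3064,0.2499)=-0.8866;  ψ=arccos(-0.5119)=2.1082;  θ2=γ+ψ≈1.2216
arm 3 (φ=240.0°): x'=-0.0448, y'=0.0950
  e−x'=0.2348;  (l²−L²−(e−x')²−y'²−z²)/2L = -0.1785
  √(A²+B²)=0.3860;  θ3 = -0.9169+2.0516 ≈ 1.1347

θ₁ = 0.0875, θ₂ = 1.2216, θ₃ = 1.1347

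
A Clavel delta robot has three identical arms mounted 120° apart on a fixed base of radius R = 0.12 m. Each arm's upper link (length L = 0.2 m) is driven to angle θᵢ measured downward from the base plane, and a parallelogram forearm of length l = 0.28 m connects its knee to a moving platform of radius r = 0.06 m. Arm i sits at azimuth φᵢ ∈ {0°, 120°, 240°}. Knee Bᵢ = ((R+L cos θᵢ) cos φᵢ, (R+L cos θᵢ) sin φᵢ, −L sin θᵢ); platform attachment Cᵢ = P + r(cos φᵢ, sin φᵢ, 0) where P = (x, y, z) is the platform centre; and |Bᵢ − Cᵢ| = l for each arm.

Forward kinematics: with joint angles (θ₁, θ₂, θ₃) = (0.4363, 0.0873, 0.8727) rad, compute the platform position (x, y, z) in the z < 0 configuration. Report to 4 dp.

(0.0111, 0.0881, -0.2174)

S1 = (0.2413·cos0.0°, 0.2413·sin0.0°, -0.0845) = (0.2413, 0.0000, -0.0845)
S2 = (0.2592·cos120.0°, 0.2592·sin120.0°, -0.0174) = (-0.1296, 0.2245, -0.0174)
φ3=240.0°: virtual centre (-0.0943, -0.1633, -0.1532), radius l
eliminate P² terms by subtracting sphere 1 from 2 and 3
linear system: -0.7418x+0.4490y = 0.0022−0.1342z; -0.6711x+-0.3266y = -0.0063−-0.1374z
Cramer: x(z) = 0.0039-0.0329z;  y(z) = 0.0113-0.3531z
into |P−S₁|² = l²: 1.1258z² + 0.1767z + -0.0148 = 0;  Δ = 0.0979;  z = -0.2174 or 0.0605 → z<0 root = -0.2174
x = 0.0111, y = 0.0881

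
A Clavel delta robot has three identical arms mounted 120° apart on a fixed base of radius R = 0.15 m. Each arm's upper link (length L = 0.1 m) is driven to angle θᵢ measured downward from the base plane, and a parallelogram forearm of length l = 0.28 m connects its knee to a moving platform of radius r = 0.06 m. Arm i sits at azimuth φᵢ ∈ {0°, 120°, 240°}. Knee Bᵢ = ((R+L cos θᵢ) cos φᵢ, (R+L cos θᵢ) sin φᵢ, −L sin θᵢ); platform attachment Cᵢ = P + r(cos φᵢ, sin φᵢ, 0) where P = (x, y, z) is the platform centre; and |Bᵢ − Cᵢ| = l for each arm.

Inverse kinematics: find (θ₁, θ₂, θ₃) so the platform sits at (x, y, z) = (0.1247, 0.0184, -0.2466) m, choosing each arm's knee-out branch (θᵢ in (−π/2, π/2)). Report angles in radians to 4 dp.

θ₁ = -0.2615, θ₂ = 0.9600, θ₃ = 1.1348

arm 1 (φ=0.0°): x'=0.1247, y'=0.0184
  A cos θ + B sin θ = C:  -0.0347·cos θ + -0.2466·sin θ = 0.0302
  θ1 = atan2(B,A) + arccos(C/0.2490) = -0.2615
φ2=120.0° → target in arm frame (-0.0464, -0.1172)
  e−x'=0.1364;  (l²−L²−(e−x')²−y'²−z²)/2L = -0.1238
  γ=atan2(-0.2466,0.1364)=-1.0655;  ψ=arccos(-0.4392)=2.0255;  θ2=γ+ψ≈0.9600
φ3=240.0° → target in arm frame (-0.0783, 0.0988)
  A=0.1683, B=-0.2466, C=(l²−L²−A²−y'²−z²)/(2L)=-0.1525
  θ3 = atan2(B,A) + arccos(C/0.2985) = 1.1348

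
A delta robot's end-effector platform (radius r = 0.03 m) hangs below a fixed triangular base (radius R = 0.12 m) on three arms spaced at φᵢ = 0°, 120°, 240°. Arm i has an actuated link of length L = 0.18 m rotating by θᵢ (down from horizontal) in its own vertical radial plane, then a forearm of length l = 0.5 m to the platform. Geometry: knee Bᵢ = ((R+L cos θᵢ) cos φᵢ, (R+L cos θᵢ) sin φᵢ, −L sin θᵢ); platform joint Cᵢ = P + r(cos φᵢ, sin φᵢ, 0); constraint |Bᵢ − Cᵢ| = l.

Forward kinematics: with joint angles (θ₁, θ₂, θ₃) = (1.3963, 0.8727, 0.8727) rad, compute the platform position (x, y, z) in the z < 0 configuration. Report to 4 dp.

(-0.1400, 0.0000, -0.6036)

arm 1 at φ=0.0°: e+L cos θ1 = 0.1213;  centre 1 = (0.1213, 0.0000, -0.1773)
centre 2 = (0.2057·cos120.0°, 0.2057·sin120.0°, -0.1379) = (-0.1028, 0.1781, -0.1379)
arm 3 at φ=240.0°: e+L cos θ3 = 0.2057;  centre 3 = (-0.1028, -0.1781, -0.1379)
|centre ₂|²−|centre ₁|² = 0.0152;  |centre ₃|²−|centre ₁|² = 0.0152
plane₁₂: -0.4482x+0.3563y+0.0787z = 0.0152
det = 0.3194;  x = -0.0339+0.1757z,  y = 0.0000+0.0000z
quadratic in z: (1.0309)z²+(0.3000)z+(-0.1945)=0, √Δ=0.9445 → z ∈ {-0.6036, 0.3126}; z = -0.6036 (taking z<0)
x = -0.1400, y = 0.0000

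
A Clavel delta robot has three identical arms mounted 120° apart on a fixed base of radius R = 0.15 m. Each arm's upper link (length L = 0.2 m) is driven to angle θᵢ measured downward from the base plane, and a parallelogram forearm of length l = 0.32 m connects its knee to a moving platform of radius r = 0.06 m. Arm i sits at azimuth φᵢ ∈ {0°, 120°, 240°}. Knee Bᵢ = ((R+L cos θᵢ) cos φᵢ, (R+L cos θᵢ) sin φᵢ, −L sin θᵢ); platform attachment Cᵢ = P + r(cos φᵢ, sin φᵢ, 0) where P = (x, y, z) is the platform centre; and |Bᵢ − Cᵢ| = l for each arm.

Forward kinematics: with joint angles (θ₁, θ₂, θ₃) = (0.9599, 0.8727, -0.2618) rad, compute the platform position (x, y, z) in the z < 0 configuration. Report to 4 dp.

φ1=0.0°: virtual centre (0.2047, 0.0000, -0.1638), radius l
O2 = (0.2186·cos120.0°, 0.2186·sin120.0°, -0.1532) = (-0.1093, 0.1893, -0.1532)
O3 = (0.2832·cos240.0°, 0.2832·sin240.0°, 0.0518) = (-0.1416, -0.2452, 0.0518)
|O₂|²−|O₁|² = 0.0025;  |O₃|²−|O₁|² = 0.0141
[-0.6280 0.3785 0.0212]·P = 0.0025;  [-0.6926 -0.4905 0.4312]·P = 0.0141
Cramer: x(z) = -0.0115+0.3045z;  y(z) = -0.0125+0.4491z
quadratic in z: (1.2944)z²+(0.1847)z+(-0.0286)=0, √Δ=0.4271 → z ∈ {-0.2363, 0.0936}; z = -0.2363 (taking z<0)
x = -0.0835, y = -0.1187

(-0.0835, -0.1187, -0.2363)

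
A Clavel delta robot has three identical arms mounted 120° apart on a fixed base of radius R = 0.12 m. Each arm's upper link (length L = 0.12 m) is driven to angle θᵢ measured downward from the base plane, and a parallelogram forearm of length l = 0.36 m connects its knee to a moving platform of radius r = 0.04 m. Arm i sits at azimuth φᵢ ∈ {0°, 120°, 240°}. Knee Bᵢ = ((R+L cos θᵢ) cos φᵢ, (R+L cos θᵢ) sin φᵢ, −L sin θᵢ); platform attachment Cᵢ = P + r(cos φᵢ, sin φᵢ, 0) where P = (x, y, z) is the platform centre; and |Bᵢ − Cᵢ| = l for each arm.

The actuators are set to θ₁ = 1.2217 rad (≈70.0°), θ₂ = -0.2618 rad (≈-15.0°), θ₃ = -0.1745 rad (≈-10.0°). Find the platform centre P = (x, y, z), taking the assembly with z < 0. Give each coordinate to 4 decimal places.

φ1=0.0°: virtual centre (0.1210, 0.0000, -0.1128), radius l
φ2=120.0°: virtual centre (-0.0980, 0.1697, 0.0311), radius l
arm 3 at φ=240.0°: ρ3 = 0.1982;  O3 = (-0.0991, -0.1716, 0.0208)
subtract pairs → two planes through P
[-0.4380 0.3393 0.2876]·P = 0.0120;  [-0.4403 -0.3433 0.2672]·P = 0.0123
Cramer: x(z) = -0.0277+0.6319z;  y(z) = -0.0004-0.0321z
sphere 1 gives Az²+Bz+C=0 with A=1.4003, B=0.0376, C=-0.0948;  B²−4AC=0.5322;  roots -0.2739, 0.2471;  negative root z = -0.2739
x = -0.2008, y = 0.0083

(-0.2008, 0.0083, -0.2739)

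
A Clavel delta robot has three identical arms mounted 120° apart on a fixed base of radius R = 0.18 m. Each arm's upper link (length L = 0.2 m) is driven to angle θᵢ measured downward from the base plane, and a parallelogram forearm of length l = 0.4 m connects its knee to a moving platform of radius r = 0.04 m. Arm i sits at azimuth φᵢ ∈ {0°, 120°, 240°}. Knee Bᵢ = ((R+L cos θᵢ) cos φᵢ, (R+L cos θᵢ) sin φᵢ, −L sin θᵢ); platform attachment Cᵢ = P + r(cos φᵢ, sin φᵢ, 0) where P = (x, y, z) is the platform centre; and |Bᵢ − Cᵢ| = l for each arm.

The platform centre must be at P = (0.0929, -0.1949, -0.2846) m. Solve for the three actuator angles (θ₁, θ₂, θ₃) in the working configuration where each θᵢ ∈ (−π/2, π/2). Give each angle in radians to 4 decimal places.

θ₁ = 0.1744, θ₂ = 1.3965, θ₃ = 0.0002

φ1=0.0° → target in arm frame (0.0929, -0.1949)
  A cos θ + B sin θ = C:  0.0471·cos θ + -0.2846·sin θ = -0.0030
  γ=atan2(-0.2846,0.0471)=-1.4068;  ψ=arccos(-0.0104)=1.5812;  θ1=γ+ψ≈0.1744
rotate P by −φ2: (-0.2152, 0.0170, -0.2846)
  e−x'=0.3552;  (l²−L²−(e−x')²−y'²−z²)/2L = -0.2187
  γ=atan2(-0.2846,0.3552)=-0.6754;  ψ=arccos(-0.4805)=2.0720;  θ2=γ+ψ≈1.3965
rotate P by −φ3: (0.1223, 0.1779, -0.2846)
  A cos θ + B sin θ = C:  0.0177·cos θ + -0.2846·sin θ = 0.0176
  θ3 = atan2(B,A) + arccos(C/0.2851) = 0.0002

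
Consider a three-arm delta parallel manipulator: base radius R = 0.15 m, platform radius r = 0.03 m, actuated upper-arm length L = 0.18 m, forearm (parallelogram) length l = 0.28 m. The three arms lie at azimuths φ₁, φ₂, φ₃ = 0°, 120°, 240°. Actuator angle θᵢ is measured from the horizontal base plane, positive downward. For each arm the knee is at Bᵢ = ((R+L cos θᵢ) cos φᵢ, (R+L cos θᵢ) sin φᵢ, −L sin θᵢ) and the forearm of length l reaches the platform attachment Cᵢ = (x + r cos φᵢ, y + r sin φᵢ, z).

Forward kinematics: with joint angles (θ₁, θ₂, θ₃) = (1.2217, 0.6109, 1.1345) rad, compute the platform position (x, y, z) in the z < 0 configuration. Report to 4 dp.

(-0.0513, 0.0632, -0.3112)

φ1=0.0°: virtual centre (0.1816, 0.0000, -0.1691), radius l
arm 2 at φ=120.0°: (R−r)+L cos θ2 = 0.2674;  S2 = (-0.1337, 0.2316, -0.1032)
φ3=240.0°: virtual centre (-0.0980, -0.1698, -0.1631), radius l
subtract pairs → two planes through P
plane₁₂: -0.6306x+0.4632y+0.1318z = 0.0206
det = 0.4732;  x = -0.0182+0.1063z,  y = 0.0197+-0.1397z
into |P−S₁|² = l²: 1.0308z² + 0.2903z + -0.0095 = 0;  Δ = 0.1234;  z = -0.3112 or 0.0296 → z<0 root = -0.3112
x = -0.0513, y = 0.0632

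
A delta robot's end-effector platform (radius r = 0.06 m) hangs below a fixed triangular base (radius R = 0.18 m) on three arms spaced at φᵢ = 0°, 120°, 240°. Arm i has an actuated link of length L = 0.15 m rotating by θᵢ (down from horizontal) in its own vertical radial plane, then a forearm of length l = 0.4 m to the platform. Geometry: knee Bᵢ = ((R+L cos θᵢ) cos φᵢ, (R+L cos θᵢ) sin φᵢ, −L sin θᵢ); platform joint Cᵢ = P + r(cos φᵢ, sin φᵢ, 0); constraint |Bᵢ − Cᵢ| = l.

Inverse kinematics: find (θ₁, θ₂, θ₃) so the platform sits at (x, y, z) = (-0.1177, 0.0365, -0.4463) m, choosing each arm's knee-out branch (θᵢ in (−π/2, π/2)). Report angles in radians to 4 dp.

rotate P by −φ1: (-0.1177, 0.0365, -0.4463)
  A=0.2377, B=-0.4463, C=(l²−L²−A²−y'²−z²)/(2L)=-0.3984
  θ1 = atan2(B,A) + arccos(C/0.5057) = 1.3967
φ2=120.0° → target in arm frame (0.0905, 0.0837)
  e−x'=0.0295;  (l²−L²−(e−x')²−y'²−z²)/2L = -0.2319
  γ=atan2(-0.4463,0.0295)=-1.5047;  ψ=arccos(-0.5184)=2.1158;  θ2=γ+ψ≈0.6111
rotate P by −φ3: (0.0272, -0.1202, -0.4463)
  A=0.0928, B=-0.4463, C=(l²−L²−A²−y'²−z²)/(2L)=-0.2824
  θ3 = atan2(B,A) + arccos(C/0.4558) = 0.8732

θ₁ = 1.3967, θ₂ = 0.6111, θ₃ = 0.8732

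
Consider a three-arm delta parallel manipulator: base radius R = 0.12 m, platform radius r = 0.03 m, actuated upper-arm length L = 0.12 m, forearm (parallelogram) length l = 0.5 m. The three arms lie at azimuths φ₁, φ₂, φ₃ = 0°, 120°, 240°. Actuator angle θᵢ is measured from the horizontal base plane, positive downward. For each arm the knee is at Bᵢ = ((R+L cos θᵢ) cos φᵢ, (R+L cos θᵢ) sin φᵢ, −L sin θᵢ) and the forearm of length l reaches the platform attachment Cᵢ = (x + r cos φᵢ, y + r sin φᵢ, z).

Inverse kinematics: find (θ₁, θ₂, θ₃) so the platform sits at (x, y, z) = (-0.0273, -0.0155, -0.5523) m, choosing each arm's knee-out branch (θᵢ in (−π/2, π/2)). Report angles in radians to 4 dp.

arm 1 (φ=0.0°): x'=-0.0273, y'=-0.0155
  A=0.1173, B=-0.5523, C=(l²−L²−A²−y'²−z²)/(2L)=-0.3476
  γ=atan2(-0.5523,0.1173)=-1.3615;  ψ=arccos(-0.6157)=2.2341;  θ1=γ+ψ≈0.8726
arm 2 (φ=120.0°): x'=0.0002, y'=0.0314
  A cos θ + B sin θ = C:  0.0898·cos θ + -0.5523·sin θ = -0.3270
  √(A²+B²)=0.5595;  θ2 = -1.4097+2.1949 ≈ 0.7853
φ3=240.0° → target in arm frame (0.0271, -0.0159)
  e−x'=0.0629;  (l²−L²−(e−x')²−y'²−z²)/2L = -0.3069
  θ3 = atan2(B,A) + arccos(C/0.5559) = 0.6983

θ₁ = 0.8726, θ₂ = 0.7853, θ₃ = 0.6983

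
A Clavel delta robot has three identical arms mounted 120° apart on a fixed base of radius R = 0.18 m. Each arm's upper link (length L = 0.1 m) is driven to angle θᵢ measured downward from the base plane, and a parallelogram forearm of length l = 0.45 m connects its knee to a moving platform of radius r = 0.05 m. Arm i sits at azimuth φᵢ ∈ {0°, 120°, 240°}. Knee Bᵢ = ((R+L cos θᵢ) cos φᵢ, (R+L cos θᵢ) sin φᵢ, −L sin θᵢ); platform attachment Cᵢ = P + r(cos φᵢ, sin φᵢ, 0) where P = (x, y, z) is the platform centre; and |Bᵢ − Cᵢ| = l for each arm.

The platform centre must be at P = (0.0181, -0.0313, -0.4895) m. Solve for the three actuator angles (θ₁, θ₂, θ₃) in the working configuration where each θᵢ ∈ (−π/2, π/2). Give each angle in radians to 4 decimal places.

φ1=0.0° → target in arm frame (0.0181, -0.0313)
  A=0.1119, B=-0.4895, C=(l²−L²−A²−y'²−z²)/(2L)=-0.3031
  γ=atan2(-0.4895,0.1119)=-1.3461;  ψ=arccos(-0.6035)=2.2187;  θ1=γ+ψ≈0.8727
φ2=120.0° → target in arm frame (-0.0362, 0.0000)
  e−x'=0.1662;  (l²−L²−(e−x')²−y'²−z²)/2L = -0.3736
  √(A²+B²)=0.5169;  θ2 = -1.2436+2.3785 ≈ 1.1350
arm 3 (φ=240.0°): x'=0.0181, y'=0.0313
  A=0.1119, B=-0.4895, C=(l²−L²−A²−y'²−z²)/(2L)=-0.3031
  γ=atan2(-0.4895,0.1119)=-1.3460;  ψ=arccos(-0.6036)=2.2189;  θ3=γ+ψ≈0.8729

θ₁ = 0.8727, θ₂ = 1.1350, θ₃ = 0.8729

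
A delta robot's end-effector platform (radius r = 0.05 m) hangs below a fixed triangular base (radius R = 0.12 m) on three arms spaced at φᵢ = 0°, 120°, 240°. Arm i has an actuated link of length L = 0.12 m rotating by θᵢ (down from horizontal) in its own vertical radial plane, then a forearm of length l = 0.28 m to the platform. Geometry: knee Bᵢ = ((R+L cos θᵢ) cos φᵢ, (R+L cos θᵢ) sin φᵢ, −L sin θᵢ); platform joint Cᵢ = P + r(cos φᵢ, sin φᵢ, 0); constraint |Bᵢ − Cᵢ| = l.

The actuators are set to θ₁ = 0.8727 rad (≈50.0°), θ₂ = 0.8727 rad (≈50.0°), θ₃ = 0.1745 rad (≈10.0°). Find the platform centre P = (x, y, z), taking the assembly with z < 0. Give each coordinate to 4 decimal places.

(-0.0438, -0.0759, -0.2822)

φ1=0.0°: virtual centre (0.1471, 0.0000, -0.0919), radius l
φ2=120.0°: virtual centre (-0.0736, 0.1274, -0.0919), radius l
φ3=240.0°: virtual centre (-0.0941, -0.1630, -0.0208), radius l
|S₂|²−|S₁|² = 0.0000;  |S₃|²−|S₁|² = 0.0057
linear system: -0.4414x+0.2548y = 0.0000−0.0000z; -0.4824x+-0.3259y = 0.0057−0.1422z
det = 0.2668;  x = -0.0055+0.1358z,  y = -0.0095+0.2352z
quadratic in z: (1.0738)z²+(0.1379)z+(-0.0466)=0, √Δ=0.4680 → z ∈ {-0.2822, 0.1537}; z = -0.2822 (taking z<0)
x = -0.0438, y = -0.0759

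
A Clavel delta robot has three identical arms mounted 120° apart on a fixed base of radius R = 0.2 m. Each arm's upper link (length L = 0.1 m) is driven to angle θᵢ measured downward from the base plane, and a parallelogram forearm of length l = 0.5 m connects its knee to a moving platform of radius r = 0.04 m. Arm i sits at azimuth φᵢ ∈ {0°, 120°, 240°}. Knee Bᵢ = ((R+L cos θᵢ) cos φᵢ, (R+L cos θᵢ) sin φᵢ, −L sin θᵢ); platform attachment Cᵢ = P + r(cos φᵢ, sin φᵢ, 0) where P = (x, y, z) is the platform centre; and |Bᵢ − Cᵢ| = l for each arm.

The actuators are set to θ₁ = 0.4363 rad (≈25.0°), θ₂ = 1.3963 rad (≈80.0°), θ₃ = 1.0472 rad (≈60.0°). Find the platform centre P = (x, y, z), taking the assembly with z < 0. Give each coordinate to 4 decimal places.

arm 1 at φ=0.0°: (R−r)+L cos θ1 = 0.2506;  O1 = (0.2506, 0.0000, -0.0423)
φ2=120.0°: virtual centre (-0.0887, 0.1536, -0.0985), radius l
O3 = (0.2100·cos240.0°, 0.2100·sin240.0°, -0.0866) = (-0.1050, -0.1819, -0.0866)
subtract pairs → two planes through P
plane₁₂: -0.6786x+0.3072y+-0.1124z = -0.0234
det = 0.4653;  x = 0.0269+-0.1464z,  y = -0.0169+0.0425z
quadratic in z: (1.0233)z²+(0.1486)z+(-0.1979)=0, √Δ=0.9121 → z ∈ {-0.5183, 0.3731}; z = -0.5183 (taking z<0)
x = 0.1028, y = -0.0389

(0.1028, -0.0389, -0.5183)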